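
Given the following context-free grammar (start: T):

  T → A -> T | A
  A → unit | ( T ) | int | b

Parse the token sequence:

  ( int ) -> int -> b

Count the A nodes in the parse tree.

[T [A ( [T [A int]] )] -> [T [A int] -> [T [A b]]]]

4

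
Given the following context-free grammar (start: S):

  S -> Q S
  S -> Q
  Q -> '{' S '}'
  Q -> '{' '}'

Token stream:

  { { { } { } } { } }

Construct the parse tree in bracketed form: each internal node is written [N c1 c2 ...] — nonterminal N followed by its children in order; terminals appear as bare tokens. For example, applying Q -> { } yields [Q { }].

[S [Q { [S [Q { [S [Q { }] [S [Q { }]]] }] [S [Q { }]]] }]]

S
Q
{ S }
{ Q S }
{ { S } S }
{ { Q S } S }
{ { { } S } S }
{ { { } Q } S }
{ { { } { } } S }
{ { { } { } } Q }
{ { { } { } } { } }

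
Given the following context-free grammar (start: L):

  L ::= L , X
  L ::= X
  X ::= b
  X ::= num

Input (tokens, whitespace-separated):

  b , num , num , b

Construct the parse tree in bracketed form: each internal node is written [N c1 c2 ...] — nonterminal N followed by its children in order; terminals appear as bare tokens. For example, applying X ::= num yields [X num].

L
L , X
L , X , X
L , X , X , X
X , X , X , X
b , X , X , X
b , num , X , X
b , num , num , X
b , num , num , b

[L [L [L [L [X b]] , [X num]] , [X num]] , [X b]]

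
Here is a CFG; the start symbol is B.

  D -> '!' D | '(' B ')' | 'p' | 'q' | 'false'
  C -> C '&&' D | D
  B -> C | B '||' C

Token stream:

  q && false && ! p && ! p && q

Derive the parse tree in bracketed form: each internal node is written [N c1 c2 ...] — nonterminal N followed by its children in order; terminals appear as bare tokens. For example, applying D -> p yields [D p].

B
C
C && D
C && D && D
C && D && D && D
C && D && D && D && D
D && D && D && D && D
q && D && D && D && D
q && false && D && D && D
q && false && ! D && D && D
q && false && ! p && D && D
q && false && ! p && ! D && D
q && false && ! p && ! p && D
q && false && ! p && ! p && q

[B [C [C [C [C [C [D q]] && [D false]] && [D ! [D p]]] && [D ! [D p]]] && [D q]]]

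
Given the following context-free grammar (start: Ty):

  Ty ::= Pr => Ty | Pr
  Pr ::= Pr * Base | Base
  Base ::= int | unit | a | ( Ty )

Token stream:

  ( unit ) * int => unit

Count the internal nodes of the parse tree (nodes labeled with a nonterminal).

11

[Ty [Pr [Pr [Base ( [Ty [Pr [Base unit]]] )]] * [Base int]] => [Ty [Pr [Base unit]]]]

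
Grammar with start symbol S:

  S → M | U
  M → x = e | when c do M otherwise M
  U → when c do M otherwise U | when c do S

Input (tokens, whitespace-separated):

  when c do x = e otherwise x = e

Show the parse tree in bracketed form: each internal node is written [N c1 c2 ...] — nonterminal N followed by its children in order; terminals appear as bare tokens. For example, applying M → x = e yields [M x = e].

S
M
when c do M otherwise M
when c do x = e otherwise M
when c do x = e otherwise x = e

[S [M when c do [M x = e] otherwise [M x = e]]]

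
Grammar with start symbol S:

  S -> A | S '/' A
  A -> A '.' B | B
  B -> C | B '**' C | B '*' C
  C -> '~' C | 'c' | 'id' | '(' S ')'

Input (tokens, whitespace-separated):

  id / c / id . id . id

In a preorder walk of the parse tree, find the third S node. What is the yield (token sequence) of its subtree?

[S [S [S [A [B [C id]]]] / [A [B [C c]]]] / [A [A [A [B [C id]]] . [B [C id]]] . [B [C id]]]]

id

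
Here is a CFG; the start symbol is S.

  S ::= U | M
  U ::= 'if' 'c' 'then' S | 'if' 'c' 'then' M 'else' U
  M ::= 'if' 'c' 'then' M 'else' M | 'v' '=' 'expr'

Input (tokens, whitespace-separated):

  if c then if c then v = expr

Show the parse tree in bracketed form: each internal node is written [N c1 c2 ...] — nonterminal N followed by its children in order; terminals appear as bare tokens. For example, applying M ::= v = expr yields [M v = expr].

[S [U if c then [S [U if c then [S [M v = expr]]]]]]

S
U
if c then S
if c then U
if c then if c then S
if c then if c then M
if c then if c then v = expr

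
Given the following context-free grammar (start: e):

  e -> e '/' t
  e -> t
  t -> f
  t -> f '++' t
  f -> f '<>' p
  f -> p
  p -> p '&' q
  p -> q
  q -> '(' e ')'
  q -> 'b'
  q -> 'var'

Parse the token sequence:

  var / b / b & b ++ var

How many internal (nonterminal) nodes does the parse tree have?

21

[e [e [e [t [f [p [q var]]]]] / [t [f [p [q b]]]]] / [t [f [p [p [q b]] & [q b]]] ++ [t [f [p [q var]]]]]]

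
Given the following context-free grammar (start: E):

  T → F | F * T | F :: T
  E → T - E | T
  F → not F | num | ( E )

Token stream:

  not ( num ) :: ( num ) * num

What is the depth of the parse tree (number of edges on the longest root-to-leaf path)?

7

[E [T [F not [F ( [E [T [F num]]] )]] :: [T [F ( [E [T [F num]]] )] * [T [F num]]]]]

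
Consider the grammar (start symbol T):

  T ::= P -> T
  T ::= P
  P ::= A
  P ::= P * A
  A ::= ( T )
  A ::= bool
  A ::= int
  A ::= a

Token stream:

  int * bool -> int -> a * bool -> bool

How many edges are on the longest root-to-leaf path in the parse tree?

6

[T [P [P [A int]] * [A bool]] -> [T [P [A int]] -> [T [P [P [A a]] * [A bool]] -> [T [P [A bool]]]]]]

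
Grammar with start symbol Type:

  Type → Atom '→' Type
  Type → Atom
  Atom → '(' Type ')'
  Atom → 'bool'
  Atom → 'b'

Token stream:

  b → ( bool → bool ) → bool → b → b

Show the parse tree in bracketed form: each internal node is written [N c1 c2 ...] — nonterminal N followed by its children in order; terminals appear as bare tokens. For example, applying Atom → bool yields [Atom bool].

[Type [Atom b] → [Type [Atom ( [Type [Atom bool] → [Type [Atom bool]]] )] → [Type [Atom bool] → [Type [Atom b] → [Type [Atom b]]]]]]

Type
Atom → Type
b → Type
b → Atom → Type
b → ( Type ) → Type
b → ( Atom → Type ) → Type
b → ( bool → Type ) → Type
b → ( bool → Atom ) → Type
b → ( bool → bool ) → Type
b → ( bool → bool ) → Atom → Type
b → ( bool → bool ) → bool → Type
b → ( bool → bool ) → bool → Atom → Type
b → ( bool → bool ) → bool → b → Type
b → ( bool → bool ) → bool → b → Atom
b → ( bool → bool ) → bool → b → b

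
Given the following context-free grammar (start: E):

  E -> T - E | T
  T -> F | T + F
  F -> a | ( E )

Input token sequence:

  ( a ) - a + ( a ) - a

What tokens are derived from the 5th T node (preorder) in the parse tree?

[E [T [F ( [E [T [F a]]] )]] - [E [T [T [F a]] + [F ( [E [T [F a]]] )]] - [E [T [F a]]]]]

a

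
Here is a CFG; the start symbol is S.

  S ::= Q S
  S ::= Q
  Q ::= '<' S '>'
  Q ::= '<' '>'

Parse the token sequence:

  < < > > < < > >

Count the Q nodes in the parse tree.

4

[S [Q < [S [Q < >]] >] [S [Q < [S [Q < >]] >]]]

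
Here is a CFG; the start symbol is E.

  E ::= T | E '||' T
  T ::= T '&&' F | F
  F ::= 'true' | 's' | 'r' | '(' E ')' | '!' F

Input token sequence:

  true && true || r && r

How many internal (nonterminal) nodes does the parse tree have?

[E [E [T [T [F true]] && [F true]]] || [T [T [F r]] && [F r]]]

10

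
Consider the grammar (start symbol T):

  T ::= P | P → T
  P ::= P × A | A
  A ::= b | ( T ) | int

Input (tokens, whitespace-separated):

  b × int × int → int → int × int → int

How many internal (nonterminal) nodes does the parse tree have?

18

[T [P [P [P [A b]] × [A int]] × [A int]] → [T [P [A int]] → [T [P [P [A int]] × [A int]] → [T [P [A int]]]]]]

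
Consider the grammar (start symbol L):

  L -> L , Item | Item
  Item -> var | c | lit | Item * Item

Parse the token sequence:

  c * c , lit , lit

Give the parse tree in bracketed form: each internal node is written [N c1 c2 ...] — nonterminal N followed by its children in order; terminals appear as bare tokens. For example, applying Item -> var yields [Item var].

L
L , Item
L , Item , Item
Item , Item , Item
Item * Item , Item , Item
c * Item , Item , Item
c * c , Item , Item
c * c , lit , Item
c * c , lit , lit

[L [L [L [Item [Item c] * [Item c]]] , [Item lit]] , [Item lit]]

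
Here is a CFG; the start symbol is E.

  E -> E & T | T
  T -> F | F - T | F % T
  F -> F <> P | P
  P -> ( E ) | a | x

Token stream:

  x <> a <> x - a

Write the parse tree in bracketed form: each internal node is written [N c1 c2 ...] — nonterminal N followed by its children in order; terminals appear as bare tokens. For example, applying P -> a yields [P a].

E
T
F - T
F <> P - T
F <> P <> P - T
P <> P <> P - T
x <> P <> P - T
x <> a <> P - T
x <> a <> x - T
x <> a <> x - F
x <> a <> x - P
x <> a <> x - a

[E [T [F [F [F [P x]] <> [P a]] <> [P x]] - [T [F [P a]]]]]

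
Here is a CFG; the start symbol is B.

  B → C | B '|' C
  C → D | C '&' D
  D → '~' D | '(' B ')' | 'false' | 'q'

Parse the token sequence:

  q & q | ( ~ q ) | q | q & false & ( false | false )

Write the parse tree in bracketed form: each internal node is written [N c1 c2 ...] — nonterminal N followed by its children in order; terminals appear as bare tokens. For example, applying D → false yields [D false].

[B [B [B [B [C [C [D q]] & [D q]]] | [C [D ( [B [C [D ~ [D q]]]] )]]] | [C [D q]]] | [C [C [C [D q]] & [D false]] & [D ( [B [B [C [D false]]] | [C [D false]]] )]]]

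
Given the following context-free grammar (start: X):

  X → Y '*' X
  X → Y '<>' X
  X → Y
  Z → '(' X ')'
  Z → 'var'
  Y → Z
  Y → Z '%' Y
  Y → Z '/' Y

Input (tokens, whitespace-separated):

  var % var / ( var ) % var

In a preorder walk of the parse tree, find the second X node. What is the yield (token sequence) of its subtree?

var

[X [Y [Z var] % [Y [Z var] / [Y [Z ( [X [Y [Z var]]] )] % [Y [Z var]]]]]]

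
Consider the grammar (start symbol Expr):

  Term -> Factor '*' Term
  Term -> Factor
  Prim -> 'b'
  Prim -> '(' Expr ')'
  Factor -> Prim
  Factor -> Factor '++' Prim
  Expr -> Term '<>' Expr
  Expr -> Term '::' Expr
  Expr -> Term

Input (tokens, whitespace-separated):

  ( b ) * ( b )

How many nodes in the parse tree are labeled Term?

[Expr [Term [Factor [Prim ( [Expr [Term [Factor [Prim b]]]] )]] * [Term [Factor [Prim ( [Expr [Term [Factor [Prim b]]]] )]]]]]

4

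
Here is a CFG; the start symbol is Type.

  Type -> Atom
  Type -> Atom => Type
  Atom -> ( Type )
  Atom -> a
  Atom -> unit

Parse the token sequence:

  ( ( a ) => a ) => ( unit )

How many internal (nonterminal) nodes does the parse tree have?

12

[Type [Atom ( [Type [Atom ( [Type [Atom a]] )] => [Type [Atom a]]] )] => [Type [Atom ( [Type [Atom unit]] )]]]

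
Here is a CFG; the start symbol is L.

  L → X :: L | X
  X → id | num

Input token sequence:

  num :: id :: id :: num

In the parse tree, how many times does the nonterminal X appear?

4

[L [X num] :: [L [X id] :: [L [X id] :: [L [X num]]]]]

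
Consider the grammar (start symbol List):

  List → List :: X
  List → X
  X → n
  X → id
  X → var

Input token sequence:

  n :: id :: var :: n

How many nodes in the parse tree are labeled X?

4

[List [List [List [List [X n]] :: [X id]] :: [X var]] :: [X n]]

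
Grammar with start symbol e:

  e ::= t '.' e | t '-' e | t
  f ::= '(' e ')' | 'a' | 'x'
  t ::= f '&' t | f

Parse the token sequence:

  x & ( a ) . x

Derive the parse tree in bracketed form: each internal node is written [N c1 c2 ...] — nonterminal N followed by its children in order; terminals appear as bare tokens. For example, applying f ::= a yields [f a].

[e [t [f x] & [t [f ( [e [t [f a]]] )]]] . [e [t [f x]]]]

e
t . e
f & t . e
x & t . e
x & f . e
x & ( e ) . e
x & ( t ) . e
x & ( f ) . e
x & ( a ) . e
x & ( a ) . t
x & ( a ) . f
x & ( a ) . x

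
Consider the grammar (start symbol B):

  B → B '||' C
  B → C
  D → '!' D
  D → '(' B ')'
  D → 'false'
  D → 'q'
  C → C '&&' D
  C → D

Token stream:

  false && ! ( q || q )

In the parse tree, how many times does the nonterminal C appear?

[B [C [C [D false]] && [D ! [D ( [B [B [C [D q]]] || [C [D q]]] )]]]]

4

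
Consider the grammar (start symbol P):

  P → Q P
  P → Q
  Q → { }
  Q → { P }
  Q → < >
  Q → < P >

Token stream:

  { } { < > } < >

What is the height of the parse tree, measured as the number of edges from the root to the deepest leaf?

[P [Q { }] [P [Q { [P [Q < >]] }] [P [Q < >]]]]

5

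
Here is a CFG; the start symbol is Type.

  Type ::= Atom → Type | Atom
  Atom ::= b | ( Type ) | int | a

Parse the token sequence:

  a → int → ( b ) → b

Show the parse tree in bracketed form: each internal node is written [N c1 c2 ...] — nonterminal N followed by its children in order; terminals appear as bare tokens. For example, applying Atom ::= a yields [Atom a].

Type
Atom → Type
a → Type
a → Atom → Type
a → int → Type
a → int → Atom → Type
a → int → ( Type ) → Type
a → int → ( Atom ) → Type
a → int → ( b ) → Type
a → int → ( b ) → Atom
a → int → ( b ) → b

[Type [Atom a] → [Type [Atom int] → [Type [Atom ( [Type [Atom b]] )] → [Type [Atom b]]]]]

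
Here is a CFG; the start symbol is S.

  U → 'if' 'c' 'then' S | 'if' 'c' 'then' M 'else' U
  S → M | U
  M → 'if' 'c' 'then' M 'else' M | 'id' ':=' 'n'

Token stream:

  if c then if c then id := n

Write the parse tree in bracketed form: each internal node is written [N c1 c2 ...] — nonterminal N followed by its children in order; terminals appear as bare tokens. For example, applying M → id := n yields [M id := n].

S
U
if c then S
if c then U
if c then if c then S
if c then if c then M
if c then if c then id := n

[S [U if c then [S [U if c then [S [M id := n]]]]]]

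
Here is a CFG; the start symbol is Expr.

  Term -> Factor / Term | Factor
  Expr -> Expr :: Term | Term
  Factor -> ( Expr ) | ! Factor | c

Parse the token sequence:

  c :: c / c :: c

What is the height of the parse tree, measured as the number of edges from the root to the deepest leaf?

[Expr [Expr [Expr [Term [Factor c]]] :: [Term [Factor c] / [Term [Factor c]]]] :: [Term [Factor c]]]

5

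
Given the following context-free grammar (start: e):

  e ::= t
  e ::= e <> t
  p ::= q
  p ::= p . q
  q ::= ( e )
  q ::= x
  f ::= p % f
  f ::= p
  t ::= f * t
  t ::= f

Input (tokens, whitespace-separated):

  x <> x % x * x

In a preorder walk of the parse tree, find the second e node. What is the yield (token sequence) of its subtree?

x

[e [e [t [f [p [q x]]]]] <> [t [f [p [q x]] % [f [p [q x]]]] * [t [f [p [q x]]]]]]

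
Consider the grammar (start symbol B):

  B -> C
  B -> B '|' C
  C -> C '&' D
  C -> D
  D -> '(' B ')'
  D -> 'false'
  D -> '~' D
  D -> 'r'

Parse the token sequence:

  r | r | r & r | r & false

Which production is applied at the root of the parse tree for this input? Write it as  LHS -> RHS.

[B [B [B [B [C [D r]]] | [C [D r]]] | [C [C [D r]] & [D r]]] | [C [C [D r]] & [D false]]]

B -> B '|' C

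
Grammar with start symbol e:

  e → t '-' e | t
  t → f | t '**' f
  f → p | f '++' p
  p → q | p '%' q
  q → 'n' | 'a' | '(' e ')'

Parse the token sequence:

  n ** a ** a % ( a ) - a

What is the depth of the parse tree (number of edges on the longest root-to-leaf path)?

[e [t [t [t [f [p [q n]]]] ** [f [p [q a]]]] ** [f [p [p [q a]] % [q ( [e [t [f [p [q a]]]]] )]]]] - [e [t [f [p [q a]]]]]]

10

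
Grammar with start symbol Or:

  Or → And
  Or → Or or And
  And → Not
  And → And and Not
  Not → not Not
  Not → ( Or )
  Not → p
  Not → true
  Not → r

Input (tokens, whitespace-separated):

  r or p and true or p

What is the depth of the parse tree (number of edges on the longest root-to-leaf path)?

[Or [Or [Or [And [Not r]]] or [And [And [Not p]] and [Not true]]] or [And [Not p]]]

5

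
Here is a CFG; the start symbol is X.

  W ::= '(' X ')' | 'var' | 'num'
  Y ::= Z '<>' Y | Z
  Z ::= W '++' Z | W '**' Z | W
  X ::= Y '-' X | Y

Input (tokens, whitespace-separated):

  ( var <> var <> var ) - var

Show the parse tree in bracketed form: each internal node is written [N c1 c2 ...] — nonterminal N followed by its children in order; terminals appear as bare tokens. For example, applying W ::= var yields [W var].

X
Y - X
Z - X
W - X
( X ) - X
( Y ) - X
( Z <> Y ) - X
( W <> Y ) - X
( var <> Y ) - X
( var <> Z <> Y ) - X
( var <> W <> Y ) - X
( var <> var <> Y ) - X
( var <> var <> Z ) - X
( var <> var <> W ) - X
( var <> var <> var ) - X
( var <> var <> var ) - Y
( var <> var <> var ) - Z
( var <> var <> var ) - W
( var <> var <> var ) - var

[X [Y [Z [W ( [X [Y [Z [W var]] <> [Y [Z [W var]] <> [Y [Z [W var]]]]]] )]]] - [X [Y [Z [W var]]]]]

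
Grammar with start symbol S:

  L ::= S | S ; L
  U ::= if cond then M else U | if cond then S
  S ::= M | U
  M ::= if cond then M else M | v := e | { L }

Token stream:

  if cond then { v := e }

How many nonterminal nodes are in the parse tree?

[S [U if cond then [S [M { [L [S [M v := e]]] }]]]]

7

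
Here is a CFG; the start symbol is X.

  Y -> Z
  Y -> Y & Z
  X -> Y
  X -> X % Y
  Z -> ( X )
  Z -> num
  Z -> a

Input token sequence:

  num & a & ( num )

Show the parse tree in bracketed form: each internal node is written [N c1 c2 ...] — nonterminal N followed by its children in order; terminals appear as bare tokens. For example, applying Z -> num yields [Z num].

X
Y
Y & Z
Y & Z & Z
Z & Z & Z
num & Z & Z
num & a & Z
num & a & ( X )
num & a & ( Y )
num & a & ( Z )
num & a & ( num )

[X [Y [Y [Y [Z num]] & [Z a]] & [Z ( [X [Y [Z num]]] )]]]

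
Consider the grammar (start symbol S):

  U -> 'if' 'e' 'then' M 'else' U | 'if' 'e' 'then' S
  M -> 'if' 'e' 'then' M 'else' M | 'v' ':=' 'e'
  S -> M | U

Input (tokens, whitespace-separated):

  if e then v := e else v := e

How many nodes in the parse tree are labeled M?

[S [M if e then [M v := e] else [M v := e]]]

3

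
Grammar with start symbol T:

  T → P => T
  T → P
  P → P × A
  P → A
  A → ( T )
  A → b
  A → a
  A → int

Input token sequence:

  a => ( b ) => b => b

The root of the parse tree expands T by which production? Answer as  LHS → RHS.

[T [P [A a]] => [T [P [A ( [T [P [A b]]] )]] => [T [P [A b]] => [T [P [A b]]]]]]

T → P => T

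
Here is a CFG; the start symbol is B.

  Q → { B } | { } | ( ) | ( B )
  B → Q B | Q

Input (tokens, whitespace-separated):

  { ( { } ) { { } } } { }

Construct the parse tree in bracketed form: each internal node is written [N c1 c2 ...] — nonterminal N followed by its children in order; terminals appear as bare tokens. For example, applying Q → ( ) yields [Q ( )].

B
Q B
{ B } B
{ Q B } B
{ ( B ) B } B
{ ( Q ) B } B
{ ( { } ) B } B
{ ( { } ) Q } B
{ ( { } ) { B } } B
{ ( { } ) { Q } } B
{ ( { } ) { { } } } B
{ ( { } ) { { } } } Q
{ ( { } ) { { } } } { }

[B [Q { [B [Q ( [B [Q { }]] )] [B [Q { [B [Q { }]] }]]] }] [B [Q { }]]]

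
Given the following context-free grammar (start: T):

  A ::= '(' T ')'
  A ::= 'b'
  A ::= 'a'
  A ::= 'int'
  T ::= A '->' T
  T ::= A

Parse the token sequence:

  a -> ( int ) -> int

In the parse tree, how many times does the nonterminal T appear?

4

[T [A a] -> [T [A ( [T [A int]] )] -> [T [A int]]]]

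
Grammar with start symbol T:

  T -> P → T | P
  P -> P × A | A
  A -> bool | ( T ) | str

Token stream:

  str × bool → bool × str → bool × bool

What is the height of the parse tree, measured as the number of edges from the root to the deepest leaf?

[T [P [P [A str]] × [A bool]] → [T [P [P [A bool]] × [A str]] → [T [P [P [A bool]] × [A bool]]]]]

6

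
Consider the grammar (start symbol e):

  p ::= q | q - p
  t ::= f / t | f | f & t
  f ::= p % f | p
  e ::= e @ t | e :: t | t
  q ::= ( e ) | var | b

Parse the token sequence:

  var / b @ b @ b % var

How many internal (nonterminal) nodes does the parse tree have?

22

[e [e [e [t [f [p [q var]]] / [t [f [p [q b]]]]]] @ [t [f [p [q b]]]]] @ [t [f [p [q b]] % [f [p [q var]]]]]]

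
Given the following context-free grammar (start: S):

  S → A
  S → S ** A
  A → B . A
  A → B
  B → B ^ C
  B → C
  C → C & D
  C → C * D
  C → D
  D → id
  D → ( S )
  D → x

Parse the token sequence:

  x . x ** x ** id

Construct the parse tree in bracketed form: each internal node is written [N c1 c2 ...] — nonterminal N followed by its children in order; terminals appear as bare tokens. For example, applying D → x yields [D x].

[S [S [S [A [B [C [D x]]] . [A [B [C [D x]]]]]] ** [A [B [C [D x]]]]] ** [A [B [C [D id]]]]]

S
S ** A
S ** A ** A
A ** A ** A
B . A ** A ** A
C . A ** A ** A
D . A ** A ** A
x . A ** A ** A
x . B ** A ** A
x . C ** A ** A
x . D ** A ** A
x . x ** A ** A
x . x ** B ** A
x . x ** C ** A
x . x ** D ** A
x . x ** x ** A
x . x ** x ** B
x . x ** x ** C
x . x ** x ** D
x . x ** x ** id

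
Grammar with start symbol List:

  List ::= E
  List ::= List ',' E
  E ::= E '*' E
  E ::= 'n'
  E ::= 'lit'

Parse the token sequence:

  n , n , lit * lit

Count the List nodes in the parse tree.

3

[List [List [List [E n]] , [E n]] , [E [E lit] * [E lit]]]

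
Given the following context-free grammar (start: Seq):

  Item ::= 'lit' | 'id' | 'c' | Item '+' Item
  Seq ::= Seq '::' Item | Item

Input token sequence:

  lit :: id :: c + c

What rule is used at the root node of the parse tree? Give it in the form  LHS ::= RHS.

[Seq [Seq [Seq [Item lit]] :: [Item id]] :: [Item [Item c] + [Item c]]]

Seq ::= Seq '::' Item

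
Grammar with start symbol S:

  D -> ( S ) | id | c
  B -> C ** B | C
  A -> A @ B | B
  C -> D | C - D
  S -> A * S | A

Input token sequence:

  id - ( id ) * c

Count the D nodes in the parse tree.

4

[S [A [B [C [C [D id]] - [D ( [S [A [B [C [D id]]]]] )]]]] * [S [A [B [C [D c]]]]]]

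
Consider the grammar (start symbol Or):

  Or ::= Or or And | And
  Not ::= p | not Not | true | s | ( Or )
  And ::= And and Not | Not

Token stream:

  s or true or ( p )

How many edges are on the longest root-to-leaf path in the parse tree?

[Or [Or [Or [And [Not s]]] or [And [Not true]]] or [And [Not ( [Or [And [Not p]]] )]]]

6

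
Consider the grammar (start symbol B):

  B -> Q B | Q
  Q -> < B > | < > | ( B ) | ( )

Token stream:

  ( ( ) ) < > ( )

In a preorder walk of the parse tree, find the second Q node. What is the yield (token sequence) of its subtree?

[B [Q ( [B [Q ( )]] )] [B [Q < >] [B [Q ( )]]]]

( )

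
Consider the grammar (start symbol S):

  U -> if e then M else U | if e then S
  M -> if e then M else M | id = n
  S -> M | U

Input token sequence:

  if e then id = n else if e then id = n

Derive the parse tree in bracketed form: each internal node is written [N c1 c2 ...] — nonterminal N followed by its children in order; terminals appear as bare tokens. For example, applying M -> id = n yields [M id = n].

[S [U if e then [M id = n] else [U if e then [S [M id = n]]]]]

S
U
if e then M else U
if e then id = n else U
if e then id = n else if e then S
if e then id = n else if e then M
if e then id = n else if e then id = n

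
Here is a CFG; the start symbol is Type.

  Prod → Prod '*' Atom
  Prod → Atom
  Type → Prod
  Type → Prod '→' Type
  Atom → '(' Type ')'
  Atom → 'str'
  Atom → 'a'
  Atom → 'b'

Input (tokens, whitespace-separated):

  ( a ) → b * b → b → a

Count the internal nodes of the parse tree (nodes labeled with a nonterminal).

17

[Type [Prod [Atom ( [Type [Prod [Atom a]]] )]] → [Type [Prod [Prod [Atom b]] * [Atom b]] → [Type [Prod [Atom b]] → [Type [Prod [Atom a]]]]]]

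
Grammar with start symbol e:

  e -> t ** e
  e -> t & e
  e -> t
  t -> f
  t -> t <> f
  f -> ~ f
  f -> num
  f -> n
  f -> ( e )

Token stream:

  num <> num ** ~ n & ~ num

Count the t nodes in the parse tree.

[e [t [t [f num]] <> [f num]] ** [e [t [f ~ [f n]]] & [e [t [f ~ [f num]]]]]]

4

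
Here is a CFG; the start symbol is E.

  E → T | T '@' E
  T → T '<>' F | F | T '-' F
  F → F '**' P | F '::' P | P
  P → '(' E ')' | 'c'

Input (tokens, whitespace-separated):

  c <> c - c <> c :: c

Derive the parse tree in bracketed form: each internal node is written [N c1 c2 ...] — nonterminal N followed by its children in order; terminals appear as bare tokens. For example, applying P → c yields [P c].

E
T
T <> F
T - F <> F
T <> F - F <> F
F <> F - F <> F
P <> F - F <> F
c <> F - F <> F
c <> P - F <> F
c <> c - F <> F
c <> c - P <> F
c <> c - c <> F
c <> c - c <> F :: P
c <> c - c <> P :: P
c <> c - c <> c :: P
c <> c - c <> c :: c

[E [T [T [T [T [F [P c]]] <> [F [P c]]] - [F [P c]]] <> [F [F [P c]] :: [P c]]]]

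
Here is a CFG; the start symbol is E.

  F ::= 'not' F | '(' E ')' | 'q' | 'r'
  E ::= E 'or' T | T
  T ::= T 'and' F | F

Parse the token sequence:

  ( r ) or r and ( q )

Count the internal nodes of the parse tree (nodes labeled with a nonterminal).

[E [E [T [F ( [E [T [F r]]] )]]] or [T [T [F r]] and [F ( [E [T [F q]]] )]]]

14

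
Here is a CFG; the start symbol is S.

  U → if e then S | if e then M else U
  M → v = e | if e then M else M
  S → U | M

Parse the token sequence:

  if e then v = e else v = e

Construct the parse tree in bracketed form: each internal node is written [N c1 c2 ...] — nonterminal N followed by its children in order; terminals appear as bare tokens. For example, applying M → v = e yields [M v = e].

[S [M if e then [M v = e] else [M v = e]]]

S
M
if e then M else M
if e then v = e else M
if e then v = e else v = e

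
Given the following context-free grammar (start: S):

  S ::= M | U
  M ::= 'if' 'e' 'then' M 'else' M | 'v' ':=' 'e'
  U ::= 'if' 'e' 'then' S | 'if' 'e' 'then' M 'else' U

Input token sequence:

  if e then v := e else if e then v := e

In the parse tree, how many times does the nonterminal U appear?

2

[S [U if e then [M v := e] else [U if e then [S [M v := e]]]]]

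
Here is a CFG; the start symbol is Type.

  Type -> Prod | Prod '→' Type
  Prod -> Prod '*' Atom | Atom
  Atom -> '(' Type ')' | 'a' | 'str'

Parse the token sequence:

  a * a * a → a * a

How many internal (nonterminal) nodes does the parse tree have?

12

[Type [Prod [Prod [Prod [Atom a]] * [Atom a]] * [Atom a]] → [Type [Prod [Prod [Atom a]] * [Atom a]]]]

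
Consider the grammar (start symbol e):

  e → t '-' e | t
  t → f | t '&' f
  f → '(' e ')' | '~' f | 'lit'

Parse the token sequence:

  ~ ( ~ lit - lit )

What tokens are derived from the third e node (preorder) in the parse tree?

[e [t [f ~ [f ( [e [t [f ~ [f lit]]] - [e [t [f lit]]]] )]]]]

lit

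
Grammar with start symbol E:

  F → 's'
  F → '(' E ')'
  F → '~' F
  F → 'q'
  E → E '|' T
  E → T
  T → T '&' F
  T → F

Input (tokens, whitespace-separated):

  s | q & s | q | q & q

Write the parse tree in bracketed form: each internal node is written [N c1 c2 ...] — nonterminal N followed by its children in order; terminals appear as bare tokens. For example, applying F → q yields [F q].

[E [E [E [E [T [F s]]] | [T [T [F q]] & [F s]]] | [T [F q]]] | [T [T [F q]] & [F q]]]

E
E | T
E | T | T
E | T | T | T
T | T | T | T
F | T | T | T
s | T | T | T
s | T & F | T | T
s | F & F | T | T
s | q & F | T | T
s | q & s | T | T
s | q & s | F | T
s | q & s | q | T
s | q & s | q | T & F
s | q & s | q | F & F
s | q & s | q | q & F
s | q & s | q | q & q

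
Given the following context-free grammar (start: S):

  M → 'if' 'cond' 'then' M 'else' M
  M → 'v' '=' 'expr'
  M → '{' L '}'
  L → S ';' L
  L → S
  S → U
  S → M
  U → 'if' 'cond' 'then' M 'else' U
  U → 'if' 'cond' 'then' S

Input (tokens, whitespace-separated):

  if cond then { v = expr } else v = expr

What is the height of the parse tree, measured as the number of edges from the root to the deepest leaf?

[S [M if cond then [M { [L [S [M v = expr]]] }] else [M v = expr]]]

6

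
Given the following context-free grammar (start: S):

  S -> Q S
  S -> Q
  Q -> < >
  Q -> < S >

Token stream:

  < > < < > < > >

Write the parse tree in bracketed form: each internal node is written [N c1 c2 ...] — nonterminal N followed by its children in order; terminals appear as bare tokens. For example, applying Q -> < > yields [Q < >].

S
Q S
< > S
< > Q
< > < S >
< > < Q S >
< > < < > S >
< > < < > Q >
< > < < > < > >

[S [Q < >] [S [Q < [S [Q < >] [S [Q < >]]] >]]]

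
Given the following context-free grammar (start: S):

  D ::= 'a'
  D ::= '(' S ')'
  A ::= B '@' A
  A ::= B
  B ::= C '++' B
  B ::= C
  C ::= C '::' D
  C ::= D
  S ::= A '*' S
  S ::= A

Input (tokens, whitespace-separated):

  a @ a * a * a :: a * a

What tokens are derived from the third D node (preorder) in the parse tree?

a

[S [A [B [C [D a]]] @ [A [B [C [D a]]]]] * [S [A [B [C [D a]]]] * [S [A [B [C [C [D a]] :: [D a]]]] * [S [A [B [C [D a]]]]]]]]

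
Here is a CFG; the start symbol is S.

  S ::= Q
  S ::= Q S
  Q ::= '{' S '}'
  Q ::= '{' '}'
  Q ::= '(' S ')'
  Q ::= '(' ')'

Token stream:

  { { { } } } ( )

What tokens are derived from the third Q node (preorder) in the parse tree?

[S [Q { [S [Q { [S [Q { }]] }]] }] [S [Q ( )]]]

{ }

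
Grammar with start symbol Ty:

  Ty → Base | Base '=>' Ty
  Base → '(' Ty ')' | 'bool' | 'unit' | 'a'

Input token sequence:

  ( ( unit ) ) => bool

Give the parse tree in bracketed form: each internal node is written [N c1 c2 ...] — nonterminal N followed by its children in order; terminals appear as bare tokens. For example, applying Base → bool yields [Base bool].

Ty
Base => Ty
( Ty ) => Ty
( Base ) => Ty
( ( Ty ) ) => Ty
( ( Base ) ) => Ty
( ( unit ) ) => Ty
( ( unit ) ) => Base
( ( unit ) ) => bool

[Ty [Base ( [Ty [Base ( [Ty [Base unit]] )]] )] => [Ty [Base bool]]]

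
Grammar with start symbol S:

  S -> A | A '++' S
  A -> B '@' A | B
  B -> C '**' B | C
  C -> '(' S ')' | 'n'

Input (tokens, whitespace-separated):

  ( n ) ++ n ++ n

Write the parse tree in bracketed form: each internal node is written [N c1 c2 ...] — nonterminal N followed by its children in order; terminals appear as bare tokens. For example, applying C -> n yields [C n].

[S [A [B [C ( [S [A [B [C n]]]] )]]] ++ [S [A [B [C n]]] ++ [S [A [B [C n]]]]]]

S
A ++ S
B ++ S
C ++ S
( S ) ++ S
( A ) ++ S
( B ) ++ S
( C ) ++ S
( n ) ++ S
( n ) ++ A ++ S
( n ) ++ B ++ S
( n ) ++ C ++ S
( n ) ++ n ++ S
( n ) ++ n ++ A
( n ) ++ n ++ B
( n ) ++ n ++ C
( n ) ++ n ++ n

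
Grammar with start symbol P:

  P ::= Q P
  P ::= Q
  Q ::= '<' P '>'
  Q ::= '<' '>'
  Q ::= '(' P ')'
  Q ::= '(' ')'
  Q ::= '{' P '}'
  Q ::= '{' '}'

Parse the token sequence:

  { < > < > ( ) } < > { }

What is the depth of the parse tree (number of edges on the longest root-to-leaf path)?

[P [Q { [P [Q < >] [P [Q < >] [P [Q ( )]]]] }] [P [Q < >] [P [Q { }]]]]

6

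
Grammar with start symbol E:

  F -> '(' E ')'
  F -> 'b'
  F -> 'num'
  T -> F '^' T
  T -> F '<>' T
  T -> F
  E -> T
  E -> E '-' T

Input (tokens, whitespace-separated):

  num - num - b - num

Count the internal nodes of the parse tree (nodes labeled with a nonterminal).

12

[E [E [E [E [T [F num]]] - [T [F num]]] - [T [F b]]] - [T [F num]]]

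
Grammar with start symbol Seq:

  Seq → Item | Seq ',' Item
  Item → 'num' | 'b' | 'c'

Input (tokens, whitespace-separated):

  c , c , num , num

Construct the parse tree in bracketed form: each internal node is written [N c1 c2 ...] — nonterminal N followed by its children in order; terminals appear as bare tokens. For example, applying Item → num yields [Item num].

Seq
Seq , Item
Seq , Item , Item
Seq , Item , Item , Item
Item , Item , Item , Item
c , Item , Item , Item
c , c , Item , Item
c , c , num , Item
c , c , num , num

[Seq [Seq [Seq [Seq [Item c]] , [Item c]] , [Item num]] , [Item num]]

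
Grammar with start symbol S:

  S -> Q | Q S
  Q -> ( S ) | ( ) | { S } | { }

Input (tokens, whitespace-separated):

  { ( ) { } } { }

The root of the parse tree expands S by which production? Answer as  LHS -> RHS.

[S [Q { [S [Q ( )] [S [Q { }]]] }] [S [Q { }]]]

S -> Q S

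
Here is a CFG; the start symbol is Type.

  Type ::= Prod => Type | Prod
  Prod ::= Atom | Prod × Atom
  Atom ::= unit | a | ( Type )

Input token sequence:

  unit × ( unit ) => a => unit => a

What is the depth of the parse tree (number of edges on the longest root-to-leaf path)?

[Type [Prod [Prod [Atom unit]] × [Atom ( [Type [Prod [Atom unit]]] )]] => [Type [Prod [Atom a]] => [Type [Prod [Atom unit]] => [Type [Prod [Atom a]]]]]]

6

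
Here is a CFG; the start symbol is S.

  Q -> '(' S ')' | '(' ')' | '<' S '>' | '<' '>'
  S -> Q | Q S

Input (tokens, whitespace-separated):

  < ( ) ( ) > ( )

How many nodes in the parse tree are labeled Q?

[S [Q < [S [Q ( )] [S [Q ( )]]] >] [S [Q ( )]]]

4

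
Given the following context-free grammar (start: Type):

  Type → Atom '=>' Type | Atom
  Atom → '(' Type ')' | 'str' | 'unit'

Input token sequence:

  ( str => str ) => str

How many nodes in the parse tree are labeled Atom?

[Type [Atom ( [Type [Atom str] => [Type [Atom str]]] )] => [Type [Atom str]]]

4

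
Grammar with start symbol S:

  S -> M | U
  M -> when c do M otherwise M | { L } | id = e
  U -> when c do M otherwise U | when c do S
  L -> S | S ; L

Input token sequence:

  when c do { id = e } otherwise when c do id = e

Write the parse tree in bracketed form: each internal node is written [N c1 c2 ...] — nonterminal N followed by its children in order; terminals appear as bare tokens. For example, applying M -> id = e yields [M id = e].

S
U
when c do M otherwise U
when c do { L } otherwise U
when c do { S } otherwise U
when c do { M } otherwise U
when c do { id = e } otherwise U
when c do { id = e } otherwise when c do S
when c do { id = e } otherwise when c do M
when c do { id = e } otherwise when c do id = e

[S [U when c do [M { [L [S [M id = e]]] }] otherwise [U when c do [S [M id = e]]]]]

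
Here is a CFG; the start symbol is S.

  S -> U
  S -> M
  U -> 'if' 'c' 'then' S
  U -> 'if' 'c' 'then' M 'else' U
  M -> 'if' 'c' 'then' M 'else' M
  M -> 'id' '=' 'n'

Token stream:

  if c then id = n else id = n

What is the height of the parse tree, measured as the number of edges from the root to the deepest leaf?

[S [M if c then [M id = n] else [M id = n]]]

3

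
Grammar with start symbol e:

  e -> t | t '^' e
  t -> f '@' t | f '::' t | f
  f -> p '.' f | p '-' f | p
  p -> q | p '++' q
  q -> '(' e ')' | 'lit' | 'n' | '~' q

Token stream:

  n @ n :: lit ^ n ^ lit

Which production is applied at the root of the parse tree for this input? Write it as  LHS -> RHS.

[e [t [f [p [q n]]] @ [t [f [p [q n]]] :: [t [f [p [q lit]]]]]] ^ [e [t [f [p [q n]]]] ^ [e [t [f [p [q lit]]]]]]]

e -> t '^' e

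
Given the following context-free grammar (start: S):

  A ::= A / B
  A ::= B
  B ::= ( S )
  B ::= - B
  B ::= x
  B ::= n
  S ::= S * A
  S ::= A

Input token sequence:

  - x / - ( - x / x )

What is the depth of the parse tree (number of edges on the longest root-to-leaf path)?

9

[S [A [A [B - [B x]]] / [B - [B ( [S [A [A [B - [B x]]] / [B x]]] )]]]]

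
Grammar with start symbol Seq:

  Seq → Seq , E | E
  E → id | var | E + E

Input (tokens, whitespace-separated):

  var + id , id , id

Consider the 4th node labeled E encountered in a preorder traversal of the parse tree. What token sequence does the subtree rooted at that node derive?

id

[Seq [Seq [Seq [E [E var] + [E id]]] , [E id]] , [E id]]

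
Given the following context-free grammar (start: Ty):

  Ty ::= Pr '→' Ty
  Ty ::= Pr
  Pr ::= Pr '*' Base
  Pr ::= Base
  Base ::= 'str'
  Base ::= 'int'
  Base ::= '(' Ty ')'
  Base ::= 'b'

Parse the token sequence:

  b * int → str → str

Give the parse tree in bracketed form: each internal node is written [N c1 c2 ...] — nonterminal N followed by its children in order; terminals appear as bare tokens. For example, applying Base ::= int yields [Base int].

Ty
Pr → Ty
Pr * Base → Ty
Base * Base → Ty
b * Base → Ty
b * int → Ty
b * int → Pr → Ty
b * int → Base → Ty
b * int → str → Ty
b * int → str → Pr
b * int → str → Base
b * int → str → str

[Ty [Pr [Pr [Base b]] * [Base int]] → [Ty [Pr [Base str]] → [Ty [Pr [Base str]]]]]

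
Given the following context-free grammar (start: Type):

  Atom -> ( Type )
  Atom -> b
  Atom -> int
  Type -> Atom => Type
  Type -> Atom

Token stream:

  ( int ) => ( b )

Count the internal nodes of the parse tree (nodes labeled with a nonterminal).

8

[Type [Atom ( [Type [Atom int]] )] => [Type [Atom ( [Type [Atom b]] )]]]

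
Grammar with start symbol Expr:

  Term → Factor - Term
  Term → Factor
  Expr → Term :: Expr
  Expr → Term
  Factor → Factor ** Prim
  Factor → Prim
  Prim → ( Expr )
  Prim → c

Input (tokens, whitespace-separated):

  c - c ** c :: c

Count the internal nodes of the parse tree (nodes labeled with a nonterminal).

13

[Expr [Term [Factor [Prim c]] - [Term [Factor [Factor [Prim c]] ** [Prim c]]]] :: [Expr [Term [Factor [Prim c]]]]]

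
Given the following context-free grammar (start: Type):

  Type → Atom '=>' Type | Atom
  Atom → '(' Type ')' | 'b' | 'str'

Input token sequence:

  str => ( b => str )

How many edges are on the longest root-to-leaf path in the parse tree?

[Type [Atom str] => [Type [Atom ( [Type [Atom b] => [Type [Atom str]]] )]]]

6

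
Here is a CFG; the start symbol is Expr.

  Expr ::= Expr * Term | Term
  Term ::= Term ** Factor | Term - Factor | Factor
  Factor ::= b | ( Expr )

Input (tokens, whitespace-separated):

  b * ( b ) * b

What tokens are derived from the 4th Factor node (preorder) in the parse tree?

b

[Expr [Expr [Expr [Term [Factor b]]] * [Term [Factor ( [Expr [Term [Factor b]]] )]]] * [Term [Factor b]]]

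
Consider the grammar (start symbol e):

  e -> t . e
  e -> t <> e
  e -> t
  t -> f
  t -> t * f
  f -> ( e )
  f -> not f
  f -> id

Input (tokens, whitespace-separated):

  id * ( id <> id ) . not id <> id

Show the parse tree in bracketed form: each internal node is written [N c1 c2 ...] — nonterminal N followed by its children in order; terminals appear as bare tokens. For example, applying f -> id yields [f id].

e
t . e
t * f . e
f * f . e
id * f . e
id * ( e ) . e
id * ( t <> e ) . e
id * ( f <> e ) . e
id * ( id <> e ) . e
id * ( id <> t ) . e
id * ( id <> f ) . e
id * ( id <> id ) . e
id * ( id <> id ) . t <> e
id * ( id <> id ) . f <> e
id * ( id <> id ) . not f <> e
id * ( id <> id ) . not id <> e
id * ( id <> id ) . not id <> t
id * ( id <> id ) . not id <> f
id * ( id <> id ) . not id <> id

[e [t [t [f id]] * [f ( [e [t [f id]] <> [e [t [f id]]]] )]] . [e [t [f not [f id]]] <> [e [t [f id]]]]]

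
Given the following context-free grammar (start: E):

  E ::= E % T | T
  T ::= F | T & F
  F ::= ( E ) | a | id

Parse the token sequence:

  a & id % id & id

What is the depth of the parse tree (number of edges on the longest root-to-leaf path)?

[E [E [T [T [F a]] & [F id]]] % [T [T [F id]] & [F id]]]

5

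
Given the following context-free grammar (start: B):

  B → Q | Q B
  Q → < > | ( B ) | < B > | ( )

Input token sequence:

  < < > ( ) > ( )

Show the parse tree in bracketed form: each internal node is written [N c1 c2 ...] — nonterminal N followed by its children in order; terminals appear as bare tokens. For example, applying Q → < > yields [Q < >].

[B [Q < [B [Q < >] [B [Q ( )]]] >] [B [Q ( )]]]

B
Q B
< B > B
< Q B > B
< < > B > B
< < > Q > B
< < > ( ) > B
< < > ( ) > Q
< < > ( ) > ( )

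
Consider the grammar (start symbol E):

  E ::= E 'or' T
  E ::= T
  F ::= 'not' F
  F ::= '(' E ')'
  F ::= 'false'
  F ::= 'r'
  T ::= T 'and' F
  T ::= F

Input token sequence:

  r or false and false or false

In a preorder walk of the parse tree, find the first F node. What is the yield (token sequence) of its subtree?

r

[E [E [E [T [F r]]] or [T [T [F false]] and [F false]]] or [T [F false]]]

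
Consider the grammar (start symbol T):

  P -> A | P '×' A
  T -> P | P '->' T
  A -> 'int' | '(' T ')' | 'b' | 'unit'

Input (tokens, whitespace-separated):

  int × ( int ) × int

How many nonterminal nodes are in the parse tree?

10

[T [P [P [P [A int]] × [A ( [T [P [A int]]] )]] × [A int]]]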